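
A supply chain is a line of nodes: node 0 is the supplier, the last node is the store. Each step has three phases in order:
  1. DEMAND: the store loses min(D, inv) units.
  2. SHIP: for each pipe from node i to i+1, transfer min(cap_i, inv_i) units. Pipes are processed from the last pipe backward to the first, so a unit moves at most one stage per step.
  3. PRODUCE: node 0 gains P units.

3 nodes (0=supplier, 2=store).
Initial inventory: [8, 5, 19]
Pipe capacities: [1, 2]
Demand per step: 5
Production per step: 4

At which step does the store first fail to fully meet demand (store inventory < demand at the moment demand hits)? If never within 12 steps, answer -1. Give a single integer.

Step 1: demand=5,sold=5 ship[1->2]=2 ship[0->1]=1 prod=4 -> [11 4 16]
Step 2: demand=5,sold=5 ship[1->2]=2 ship[0->1]=1 prod=4 -> [14 3 13]
Step 3: demand=5,sold=5 ship[1->2]=2 ship[0->1]=1 prod=4 -> [17 2 10]
Step 4: demand=5,sold=5 ship[1->2]=2 ship[0->1]=1 prod=4 -> [20 1 7]
Step 5: demand=5,sold=5 ship[1->2]=1 ship[0->1]=1 prod=4 -> [23 1 3]
Step 6: demand=5,sold=3 ship[1->2]=1 ship[0->1]=1 prod=4 -> [26 1 1]
Step 7: demand=5,sold=1 ship[1->2]=1 ship[0->1]=1 prod=4 -> [29 1 1]
Step 8: demand=5,sold=1 ship[1->2]=1 ship[0->1]=1 prod=4 -> [32 1 1]
Step 9: demand=5,sold=1 ship[1->2]=1 ship[0->1]=1 prod=4 -> [35 1 1]
Step 10: demand=5,sold=1 ship[1->2]=1 ship[0->1]=1 prod=4 -> [38 1 1]
Step 11: demand=5,sold=1 ship[1->2]=1 ship[0->1]=1 prod=4 -> [41 1 1]
Step 12: demand=5,sold=1 ship[1->2]=1 ship[0->1]=1 prod=4 -> [44 1 1]
First stockout at step 6

6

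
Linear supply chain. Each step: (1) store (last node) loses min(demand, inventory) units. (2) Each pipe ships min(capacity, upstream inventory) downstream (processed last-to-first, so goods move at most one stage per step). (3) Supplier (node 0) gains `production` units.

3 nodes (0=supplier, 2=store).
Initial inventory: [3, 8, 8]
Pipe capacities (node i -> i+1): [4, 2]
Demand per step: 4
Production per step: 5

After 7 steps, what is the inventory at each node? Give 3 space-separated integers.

Step 1: demand=4,sold=4 ship[1->2]=2 ship[0->1]=3 prod=5 -> inv=[5 9 6]
Step 2: demand=4,sold=4 ship[1->2]=2 ship[0->1]=4 prod=5 -> inv=[6 11 4]
Step 3: demand=4,sold=4 ship[1->2]=2 ship[0->1]=4 prod=5 -> inv=[7 13 2]
Step 4: demand=4,sold=2 ship[1->2]=2 ship[0->1]=4 prod=5 -> inv=[8 15 2]
Step 5: demand=4,sold=2 ship[1->2]=2 ship[0->1]=4 prod=5 -> inv=[9 17 2]
Step 6: demand=4,sold=2 ship[1->2]=2 ship[0->1]=4 prod=5 -> inv=[10 19 2]
Step 7: demand=4,sold=2 ship[1->2]=2 ship[0->1]=4 prod=5 -> inv=[11 21 2]

11 21 2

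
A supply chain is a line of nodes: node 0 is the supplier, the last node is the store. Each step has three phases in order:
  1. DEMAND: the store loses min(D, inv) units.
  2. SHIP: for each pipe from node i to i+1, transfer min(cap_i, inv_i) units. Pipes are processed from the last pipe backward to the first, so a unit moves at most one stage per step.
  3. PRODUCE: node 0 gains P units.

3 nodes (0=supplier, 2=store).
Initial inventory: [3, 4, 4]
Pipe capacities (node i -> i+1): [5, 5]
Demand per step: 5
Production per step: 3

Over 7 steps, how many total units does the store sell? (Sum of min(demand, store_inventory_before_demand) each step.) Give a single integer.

Step 1: sold=4 (running total=4) -> [3 3 4]
Step 2: sold=4 (running total=8) -> [3 3 3]
Step 3: sold=3 (running total=11) -> [3 3 3]
Step 4: sold=3 (running total=14) -> [3 3 3]
Step 5: sold=3 (running total=17) -> [3 3 3]
Step 6: sold=3 (running total=20) -> [3 3 3]
Step 7: sold=3 (running total=23) -> [3 3 3]

Answer: 23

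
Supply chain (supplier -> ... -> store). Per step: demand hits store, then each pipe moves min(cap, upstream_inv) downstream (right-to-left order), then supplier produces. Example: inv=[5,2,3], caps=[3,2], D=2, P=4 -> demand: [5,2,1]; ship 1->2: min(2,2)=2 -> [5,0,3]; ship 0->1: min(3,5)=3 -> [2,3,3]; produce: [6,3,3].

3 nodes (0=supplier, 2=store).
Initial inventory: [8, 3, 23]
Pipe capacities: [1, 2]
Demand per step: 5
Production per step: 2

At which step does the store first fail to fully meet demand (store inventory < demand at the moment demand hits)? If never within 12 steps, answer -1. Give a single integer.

Step 1: demand=5,sold=5 ship[1->2]=2 ship[0->1]=1 prod=2 -> [9 2 20]
Step 2: demand=5,sold=5 ship[1->2]=2 ship[0->1]=1 prod=2 -> [10 1 17]
Step 3: demand=5,sold=5 ship[1->2]=1 ship[0->1]=1 prod=2 -> [11 1 13]
Step 4: demand=5,sold=5 ship[1->2]=1 ship[0->1]=1 prod=2 -> [12 1 9]
Step 5: demand=5,sold=5 ship[1->2]=1 ship[0->1]=1 prod=2 -> [13 1 5]
Step 6: demand=5,sold=5 ship[1->2]=1 ship[0->1]=1 prod=2 -> [14 1 1]
Step 7: demand=5,sold=1 ship[1->2]=1 ship[0->1]=1 prod=2 -> [15 1 1]
Step 8: demand=5,sold=1 ship[1->2]=1 ship[0->1]=1 prod=2 -> [16 1 1]
Step 9: demand=5,sold=1 ship[1->2]=1 ship[0->1]=1 prod=2 -> [17 1 1]
Step 10: demand=5,sold=1 ship[1->2]=1 ship[0->1]=1 prod=2 -> [18 1 1]
Step 11: demand=5,sold=1 ship[1->2]=1 ship[0->1]=1 prod=2 -> [19 1 1]
Step 12: demand=5,sold=1 ship[1->2]=1 ship[0->1]=1 prod=2 -> [20 1 1]
First stockout at step 7

7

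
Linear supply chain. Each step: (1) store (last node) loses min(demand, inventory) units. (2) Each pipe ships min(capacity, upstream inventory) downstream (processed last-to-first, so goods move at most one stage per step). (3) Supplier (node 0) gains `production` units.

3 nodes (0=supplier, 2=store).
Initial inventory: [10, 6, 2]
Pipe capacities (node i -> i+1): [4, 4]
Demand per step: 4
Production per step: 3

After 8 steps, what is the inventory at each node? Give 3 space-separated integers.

Step 1: demand=4,sold=2 ship[1->2]=4 ship[0->1]=4 prod=3 -> inv=[9 6 4]
Step 2: demand=4,sold=4 ship[1->2]=4 ship[0->1]=4 prod=3 -> inv=[8 6 4]
Step 3: demand=4,sold=4 ship[1->2]=4 ship[0->1]=4 prod=3 -> inv=[7 6 4]
Step 4: demand=4,sold=4 ship[1->2]=4 ship[0->1]=4 prod=3 -> inv=[6 6 4]
Step 5: demand=4,sold=4 ship[1->2]=4 ship[0->1]=4 prod=3 -> inv=[5 6 4]
Step 6: demand=4,sold=4 ship[1->2]=4 ship[0->1]=4 prod=3 -> inv=[4 6 4]
Step 7: demand=4,sold=4 ship[1->2]=4 ship[0->1]=4 prod=3 -> inv=[3 6 4]
Step 8: demand=4,sold=4 ship[1->2]=4 ship[0->1]=3 prod=3 -> inv=[3 5 4]

3 5 4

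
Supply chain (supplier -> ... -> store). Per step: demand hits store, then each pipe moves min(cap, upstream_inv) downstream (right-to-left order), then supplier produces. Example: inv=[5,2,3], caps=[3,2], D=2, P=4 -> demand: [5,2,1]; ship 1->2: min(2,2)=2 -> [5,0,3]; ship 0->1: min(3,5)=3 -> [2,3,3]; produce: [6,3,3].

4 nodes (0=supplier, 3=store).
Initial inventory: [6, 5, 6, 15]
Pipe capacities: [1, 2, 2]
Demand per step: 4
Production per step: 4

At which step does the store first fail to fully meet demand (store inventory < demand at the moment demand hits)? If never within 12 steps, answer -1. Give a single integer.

Step 1: demand=4,sold=4 ship[2->3]=2 ship[1->2]=2 ship[0->1]=1 prod=4 -> [9 4 6 13]
Step 2: demand=4,sold=4 ship[2->3]=2 ship[1->2]=2 ship[0->1]=1 prod=4 -> [12 3 6 11]
Step 3: demand=4,sold=4 ship[2->3]=2 ship[1->2]=2 ship[0->1]=1 prod=4 -> [15 2 6 9]
Step 4: demand=4,sold=4 ship[2->3]=2 ship[1->2]=2 ship[0->1]=1 prod=4 -> [18 1 6 7]
Step 5: demand=4,sold=4 ship[2->3]=2 ship[1->2]=1 ship[0->1]=1 prod=4 -> [21 1 5 5]
Step 6: demand=4,sold=4 ship[2->3]=2 ship[1->2]=1 ship[0->1]=1 prod=4 -> [24 1 4 3]
Step 7: demand=4,sold=3 ship[2->3]=2 ship[1->2]=1 ship[0->1]=1 prod=4 -> [27 1 3 2]
Step 8: demand=4,sold=2 ship[2->3]=2 ship[1->2]=1 ship[0->1]=1 prod=4 -> [30 1 2 2]
Step 9: demand=4,sold=2 ship[2->3]=2 ship[1->2]=1 ship[0->1]=1 prod=4 -> [33 1 1 2]
Step 10: demand=4,sold=2 ship[2->3]=1 ship[1->2]=1 ship[0->1]=1 prod=4 -> [36 1 1 1]
Step 11: demand=4,sold=1 ship[2->3]=1 ship[1->2]=1 ship[0->1]=1 prod=4 -> [39 1 1 1]
Step 12: demand=4,sold=1 ship[2->3]=1 ship[1->2]=1 ship[0->1]=1 prod=4 -> [42 1 1 1]
First stockout at step 7

7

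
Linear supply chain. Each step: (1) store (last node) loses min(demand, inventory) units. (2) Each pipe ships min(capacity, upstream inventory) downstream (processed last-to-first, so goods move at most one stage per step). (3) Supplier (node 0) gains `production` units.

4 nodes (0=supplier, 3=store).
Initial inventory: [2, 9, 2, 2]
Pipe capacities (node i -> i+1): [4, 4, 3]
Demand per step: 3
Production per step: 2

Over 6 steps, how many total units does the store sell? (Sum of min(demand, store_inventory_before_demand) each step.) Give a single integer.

Step 1: sold=2 (running total=2) -> [2 7 4 2]
Step 2: sold=2 (running total=4) -> [2 5 5 3]
Step 3: sold=3 (running total=7) -> [2 3 6 3]
Step 4: sold=3 (running total=10) -> [2 2 6 3]
Step 5: sold=3 (running total=13) -> [2 2 5 3]
Step 6: sold=3 (running total=16) -> [2 2 4 3]

Answer: 16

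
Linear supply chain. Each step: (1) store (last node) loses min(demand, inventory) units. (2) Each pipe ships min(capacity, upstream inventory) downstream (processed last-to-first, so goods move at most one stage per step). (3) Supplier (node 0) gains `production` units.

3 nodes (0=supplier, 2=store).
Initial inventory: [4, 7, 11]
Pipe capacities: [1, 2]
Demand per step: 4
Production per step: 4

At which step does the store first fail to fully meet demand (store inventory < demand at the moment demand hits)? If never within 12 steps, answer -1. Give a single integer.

Step 1: demand=4,sold=4 ship[1->2]=2 ship[0->1]=1 prod=4 -> [7 6 9]
Step 2: demand=4,sold=4 ship[1->2]=2 ship[0->1]=1 prod=4 -> [10 5 7]
Step 3: demand=4,sold=4 ship[1->2]=2 ship[0->1]=1 prod=4 -> [13 4 5]
Step 4: demand=4,sold=4 ship[1->2]=2 ship[0->1]=1 prod=4 -> [16 3 3]
Step 5: demand=4,sold=3 ship[1->2]=2 ship[0->1]=1 prod=4 -> [19 2 2]
Step 6: demand=4,sold=2 ship[1->2]=2 ship[0->1]=1 prod=4 -> [22 1 2]
Step 7: demand=4,sold=2 ship[1->2]=1 ship[0->1]=1 prod=4 -> [25 1 1]
Step 8: demand=4,sold=1 ship[1->2]=1 ship[0->1]=1 prod=4 -> [28 1 1]
Step 9: demand=4,sold=1 ship[1->2]=1 ship[0->1]=1 prod=4 -> [31 1 1]
Step 10: demand=4,sold=1 ship[1->2]=1 ship[0->1]=1 prod=4 -> [34 1 1]
Step 11: demand=4,sold=1 ship[1->2]=1 ship[0->1]=1 prod=4 -> [37 1 1]
Step 12: demand=4,sold=1 ship[1->2]=1 ship[0->1]=1 prod=4 -> [40 1 1]
First stockout at step 5

5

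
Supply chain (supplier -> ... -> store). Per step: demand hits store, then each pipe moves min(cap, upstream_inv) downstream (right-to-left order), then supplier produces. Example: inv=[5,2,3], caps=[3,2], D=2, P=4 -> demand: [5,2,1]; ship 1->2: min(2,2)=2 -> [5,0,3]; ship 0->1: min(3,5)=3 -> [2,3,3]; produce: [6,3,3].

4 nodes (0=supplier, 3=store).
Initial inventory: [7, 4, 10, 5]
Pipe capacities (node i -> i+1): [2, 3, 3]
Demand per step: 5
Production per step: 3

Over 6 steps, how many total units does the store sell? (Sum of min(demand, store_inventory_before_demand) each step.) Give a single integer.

Step 1: sold=5 (running total=5) -> [8 3 10 3]
Step 2: sold=3 (running total=8) -> [9 2 10 3]
Step 3: sold=3 (running total=11) -> [10 2 9 3]
Step 4: sold=3 (running total=14) -> [11 2 8 3]
Step 5: sold=3 (running total=17) -> [12 2 7 3]
Step 6: sold=3 (running total=20) -> [13 2 6 3]

Answer: 20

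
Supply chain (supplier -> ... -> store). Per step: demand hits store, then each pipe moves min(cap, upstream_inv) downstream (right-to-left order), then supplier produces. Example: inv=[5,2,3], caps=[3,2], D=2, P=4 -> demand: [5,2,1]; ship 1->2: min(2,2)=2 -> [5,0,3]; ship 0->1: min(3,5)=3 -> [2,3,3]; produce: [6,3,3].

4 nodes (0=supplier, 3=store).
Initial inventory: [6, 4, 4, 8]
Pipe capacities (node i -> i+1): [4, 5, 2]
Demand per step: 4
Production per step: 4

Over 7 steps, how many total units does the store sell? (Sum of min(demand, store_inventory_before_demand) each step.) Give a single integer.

Answer: 20

Derivation:
Step 1: sold=4 (running total=4) -> [6 4 6 6]
Step 2: sold=4 (running total=8) -> [6 4 8 4]
Step 3: sold=4 (running total=12) -> [6 4 10 2]
Step 4: sold=2 (running total=14) -> [6 4 12 2]
Step 5: sold=2 (running total=16) -> [6 4 14 2]
Step 6: sold=2 (running total=18) -> [6 4 16 2]
Step 7: sold=2 (running total=20) -> [6 4 18 2]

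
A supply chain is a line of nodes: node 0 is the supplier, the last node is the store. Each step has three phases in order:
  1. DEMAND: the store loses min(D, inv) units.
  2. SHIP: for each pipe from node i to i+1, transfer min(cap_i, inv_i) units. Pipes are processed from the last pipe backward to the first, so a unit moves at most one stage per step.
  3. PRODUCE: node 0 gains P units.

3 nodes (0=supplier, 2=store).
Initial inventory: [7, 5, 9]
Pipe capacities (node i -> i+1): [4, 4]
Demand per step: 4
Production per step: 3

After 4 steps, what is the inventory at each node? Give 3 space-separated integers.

Step 1: demand=4,sold=4 ship[1->2]=4 ship[0->1]=4 prod=3 -> inv=[6 5 9]
Step 2: demand=4,sold=4 ship[1->2]=4 ship[0->1]=4 prod=3 -> inv=[5 5 9]
Step 3: demand=4,sold=4 ship[1->2]=4 ship[0->1]=4 prod=3 -> inv=[4 5 9]
Step 4: demand=4,sold=4 ship[1->2]=4 ship[0->1]=4 prod=3 -> inv=[3 5 9]

3 5 9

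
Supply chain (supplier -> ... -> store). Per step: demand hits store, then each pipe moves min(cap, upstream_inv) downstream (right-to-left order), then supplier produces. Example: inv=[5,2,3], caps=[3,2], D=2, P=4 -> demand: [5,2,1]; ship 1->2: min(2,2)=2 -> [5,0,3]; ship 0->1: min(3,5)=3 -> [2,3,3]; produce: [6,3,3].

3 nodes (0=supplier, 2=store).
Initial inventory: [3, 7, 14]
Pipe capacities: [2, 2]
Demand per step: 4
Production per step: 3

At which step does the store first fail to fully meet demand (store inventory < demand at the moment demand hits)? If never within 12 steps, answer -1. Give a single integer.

Step 1: demand=4,sold=4 ship[1->2]=2 ship[0->1]=2 prod=3 -> [4 7 12]
Step 2: demand=4,sold=4 ship[1->2]=2 ship[0->1]=2 prod=3 -> [5 7 10]
Step 3: demand=4,sold=4 ship[1->2]=2 ship[0->1]=2 prod=3 -> [6 7 8]
Step 4: demand=4,sold=4 ship[1->2]=2 ship[0->1]=2 prod=3 -> [7 7 6]
Step 5: demand=4,sold=4 ship[1->2]=2 ship[0->1]=2 prod=3 -> [8 7 4]
Step 6: demand=4,sold=4 ship[1->2]=2 ship[0->1]=2 prod=3 -> [9 7 2]
Step 7: demand=4,sold=2 ship[1->2]=2 ship[0->1]=2 prod=3 -> [10 7 2]
Step 8: demand=4,sold=2 ship[1->2]=2 ship[0->1]=2 prod=3 -> [11 7 2]
Step 9: demand=4,sold=2 ship[1->2]=2 ship[0->1]=2 prod=3 -> [12 7 2]
Step 10: demand=4,sold=2 ship[1->2]=2 ship[0->1]=2 prod=3 -> [13 7 2]
Step 11: demand=4,sold=2 ship[1->2]=2 ship[0->1]=2 prod=3 -> [14 7 2]
Step 12: demand=4,sold=2 ship[1->2]=2 ship[0->1]=2 prod=3 -> [15 7 2]
First stockout at step 7

7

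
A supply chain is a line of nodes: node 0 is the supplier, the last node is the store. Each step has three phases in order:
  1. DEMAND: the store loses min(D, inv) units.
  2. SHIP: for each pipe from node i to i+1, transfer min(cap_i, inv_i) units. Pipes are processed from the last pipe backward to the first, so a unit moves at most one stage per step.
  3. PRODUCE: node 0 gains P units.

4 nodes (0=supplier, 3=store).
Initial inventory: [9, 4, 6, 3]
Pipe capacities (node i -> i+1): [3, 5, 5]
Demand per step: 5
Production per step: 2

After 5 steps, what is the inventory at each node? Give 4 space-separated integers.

Step 1: demand=5,sold=3 ship[2->3]=5 ship[1->2]=4 ship[0->1]=3 prod=2 -> inv=[8 3 5 5]
Step 2: demand=5,sold=5 ship[2->3]=5 ship[1->2]=3 ship[0->1]=3 prod=2 -> inv=[7 3 3 5]
Step 3: demand=5,sold=5 ship[2->3]=3 ship[1->2]=3 ship[0->1]=3 prod=2 -> inv=[6 3 3 3]
Step 4: demand=5,sold=3 ship[2->3]=3 ship[1->2]=3 ship[0->1]=3 prod=2 -> inv=[5 3 3 3]
Step 5: demand=5,sold=3 ship[2->3]=3 ship[1->2]=3 ship[0->1]=3 prod=2 -> inv=[4 3 3 3]

4 3 3 3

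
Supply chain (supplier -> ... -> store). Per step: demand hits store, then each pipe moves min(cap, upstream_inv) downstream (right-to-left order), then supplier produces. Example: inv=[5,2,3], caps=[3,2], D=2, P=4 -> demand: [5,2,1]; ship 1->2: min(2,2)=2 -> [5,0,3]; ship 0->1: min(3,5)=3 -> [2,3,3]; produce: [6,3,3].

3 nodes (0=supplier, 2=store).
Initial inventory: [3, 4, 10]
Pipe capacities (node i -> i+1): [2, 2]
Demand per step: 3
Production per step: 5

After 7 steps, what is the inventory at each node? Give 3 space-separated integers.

Step 1: demand=3,sold=3 ship[1->2]=2 ship[0->1]=2 prod=5 -> inv=[6 4 9]
Step 2: demand=3,sold=3 ship[1->2]=2 ship[0->1]=2 prod=5 -> inv=[9 4 8]
Step 3: demand=3,sold=3 ship[1->2]=2 ship[0->1]=2 prod=5 -> inv=[12 4 7]
Step 4: demand=3,sold=3 ship[1->2]=2 ship[0->1]=2 prod=5 -> inv=[15 4 6]
Step 5: demand=3,sold=3 ship[1->2]=2 ship[0->1]=2 prod=5 -> inv=[18 4 5]
Step 6: demand=3,sold=3 ship[1->2]=2 ship[0->1]=2 prod=5 -> inv=[21 4 4]
Step 7: demand=3,sold=3 ship[1->2]=2 ship[0->1]=2 prod=5 -> inv=[24 4 3]

24 4 3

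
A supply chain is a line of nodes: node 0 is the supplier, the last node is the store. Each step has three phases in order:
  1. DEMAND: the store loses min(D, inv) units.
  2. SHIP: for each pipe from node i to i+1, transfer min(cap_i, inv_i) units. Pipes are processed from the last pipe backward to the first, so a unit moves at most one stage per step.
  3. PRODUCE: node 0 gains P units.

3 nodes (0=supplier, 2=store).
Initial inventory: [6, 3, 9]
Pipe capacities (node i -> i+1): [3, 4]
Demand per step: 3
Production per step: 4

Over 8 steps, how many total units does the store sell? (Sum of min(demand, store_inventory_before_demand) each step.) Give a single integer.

Answer: 24

Derivation:
Step 1: sold=3 (running total=3) -> [7 3 9]
Step 2: sold=3 (running total=6) -> [8 3 9]
Step 3: sold=3 (running total=9) -> [9 3 9]
Step 4: sold=3 (running total=12) -> [10 3 9]
Step 5: sold=3 (running total=15) -> [11 3 9]
Step 6: sold=3 (running total=18) -> [12 3 9]
Step 7: sold=3 (running total=21) -> [13 3 9]
Step 8: sold=3 (running total=24) -> [14 3 9]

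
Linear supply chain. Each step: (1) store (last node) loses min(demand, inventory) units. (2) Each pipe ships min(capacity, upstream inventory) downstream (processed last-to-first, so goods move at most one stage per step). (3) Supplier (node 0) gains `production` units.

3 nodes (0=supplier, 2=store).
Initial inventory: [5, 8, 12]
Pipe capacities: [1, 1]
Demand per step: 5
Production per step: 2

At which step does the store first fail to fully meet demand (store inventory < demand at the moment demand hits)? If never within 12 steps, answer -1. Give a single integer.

Step 1: demand=5,sold=5 ship[1->2]=1 ship[0->1]=1 prod=2 -> [6 8 8]
Step 2: demand=5,sold=5 ship[1->2]=1 ship[0->1]=1 prod=2 -> [7 8 4]
Step 3: demand=5,sold=4 ship[1->2]=1 ship[0->1]=1 prod=2 -> [8 8 1]
Step 4: demand=5,sold=1 ship[1->2]=1 ship[0->1]=1 prod=2 -> [9 8 1]
Step 5: demand=5,sold=1 ship[1->2]=1 ship[0->1]=1 prod=2 -> [10 8 1]
Step 6: demand=5,sold=1 ship[1->2]=1 ship[0->1]=1 prod=2 -> [11 8 1]
Step 7: demand=5,sold=1 ship[1->2]=1 ship[0->1]=1 prod=2 -> [12 8 1]
Step 8: demand=5,sold=1 ship[1->2]=1 ship[0->1]=1 prod=2 -> [13 8 1]
Step 9: demand=5,sold=1 ship[1->2]=1 ship[0->1]=1 prod=2 -> [14 8 1]
Step 10: demand=5,sold=1 ship[1->2]=1 ship[0->1]=1 prod=2 -> [15 8 1]
Step 11: demand=5,sold=1 ship[1->2]=1 ship[0->1]=1 prod=2 -> [16 8 1]
Step 12: demand=5,sold=1 ship[1->2]=1 ship[0->1]=1 prod=2 -> [17 8 1]
First stockout at step 3

3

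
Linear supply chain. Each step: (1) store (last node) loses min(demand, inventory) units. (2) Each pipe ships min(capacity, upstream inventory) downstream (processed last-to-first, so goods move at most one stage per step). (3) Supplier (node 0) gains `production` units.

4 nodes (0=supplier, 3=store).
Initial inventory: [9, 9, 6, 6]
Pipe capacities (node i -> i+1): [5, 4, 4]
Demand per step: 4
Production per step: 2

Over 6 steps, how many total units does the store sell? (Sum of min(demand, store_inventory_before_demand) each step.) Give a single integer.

Answer: 24

Derivation:
Step 1: sold=4 (running total=4) -> [6 10 6 6]
Step 2: sold=4 (running total=8) -> [3 11 6 6]
Step 3: sold=4 (running total=12) -> [2 10 6 6]
Step 4: sold=4 (running total=16) -> [2 8 6 6]
Step 5: sold=4 (running total=20) -> [2 6 6 6]
Step 6: sold=4 (running total=24) -> [2 4 6 6]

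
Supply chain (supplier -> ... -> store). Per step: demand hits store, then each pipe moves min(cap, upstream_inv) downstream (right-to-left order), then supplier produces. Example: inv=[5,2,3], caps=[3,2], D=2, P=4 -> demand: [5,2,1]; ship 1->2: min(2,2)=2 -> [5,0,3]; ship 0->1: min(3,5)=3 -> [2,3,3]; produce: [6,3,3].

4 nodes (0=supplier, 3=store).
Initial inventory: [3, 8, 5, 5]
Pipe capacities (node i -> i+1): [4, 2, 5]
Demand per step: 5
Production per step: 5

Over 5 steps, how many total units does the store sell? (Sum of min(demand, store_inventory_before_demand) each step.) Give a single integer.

Step 1: sold=5 (running total=5) -> [5 9 2 5]
Step 2: sold=5 (running total=10) -> [6 11 2 2]
Step 3: sold=2 (running total=12) -> [7 13 2 2]
Step 4: sold=2 (running total=14) -> [8 15 2 2]
Step 5: sold=2 (running total=16) -> [9 17 2 2]

Answer: 16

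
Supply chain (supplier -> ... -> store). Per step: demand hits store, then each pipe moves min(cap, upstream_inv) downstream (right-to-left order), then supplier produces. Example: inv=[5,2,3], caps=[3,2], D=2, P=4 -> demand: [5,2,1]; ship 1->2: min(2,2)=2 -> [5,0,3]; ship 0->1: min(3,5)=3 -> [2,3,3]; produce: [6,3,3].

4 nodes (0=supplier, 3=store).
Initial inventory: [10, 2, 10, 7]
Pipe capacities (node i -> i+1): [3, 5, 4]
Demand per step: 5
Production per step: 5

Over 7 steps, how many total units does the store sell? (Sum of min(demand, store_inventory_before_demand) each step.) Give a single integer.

Step 1: sold=5 (running total=5) -> [12 3 8 6]
Step 2: sold=5 (running total=10) -> [14 3 7 5]
Step 3: sold=5 (running total=15) -> [16 3 6 4]
Step 4: sold=4 (running total=19) -> [18 3 5 4]
Step 5: sold=4 (running total=23) -> [20 3 4 4]
Step 6: sold=4 (running total=27) -> [22 3 3 4]
Step 7: sold=4 (running total=31) -> [24 3 3 3]

Answer: 31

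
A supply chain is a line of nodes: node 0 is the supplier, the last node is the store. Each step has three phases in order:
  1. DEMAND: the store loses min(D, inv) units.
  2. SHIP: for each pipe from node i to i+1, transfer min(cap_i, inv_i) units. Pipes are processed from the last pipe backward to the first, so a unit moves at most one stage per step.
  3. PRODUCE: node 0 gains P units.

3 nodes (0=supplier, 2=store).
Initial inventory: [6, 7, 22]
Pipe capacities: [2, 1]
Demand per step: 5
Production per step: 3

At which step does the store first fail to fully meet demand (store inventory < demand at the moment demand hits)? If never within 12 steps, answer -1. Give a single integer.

Step 1: demand=5,sold=5 ship[1->2]=1 ship[0->1]=2 prod=3 -> [7 8 18]
Step 2: demand=5,sold=5 ship[1->2]=1 ship[0->1]=2 prod=3 -> [8 9 14]
Step 3: demand=5,sold=5 ship[1->2]=1 ship[0->1]=2 prod=3 -> [9 10 10]
Step 4: demand=5,sold=5 ship[1->2]=1 ship[0->1]=2 prod=3 -> [10 11 6]
Step 5: demand=5,sold=5 ship[1->2]=1 ship[0->1]=2 prod=3 -> [11 12 2]
Step 6: demand=5,sold=2 ship[1->2]=1 ship[0->1]=2 prod=3 -> [12 13 1]
Step 7: demand=5,sold=1 ship[1->2]=1 ship[0->1]=2 prod=3 -> [13 14 1]
Step 8: demand=5,sold=1 ship[1->2]=1 ship[0->1]=2 prod=3 -> [14 15 1]
Step 9: demand=5,sold=1 ship[1->2]=1 ship[0->1]=2 prod=3 -> [15 16 1]
Step 10: demand=5,sold=1 ship[1->2]=1 ship[0->1]=2 prod=3 -> [16 17 1]
Step 11: demand=5,sold=1 ship[1->2]=1 ship[0->1]=2 prod=3 -> [17 18 1]
Step 12: demand=5,sold=1 ship[1->2]=1 ship[0->1]=2 prod=3 -> [18 19 1]
First stockout at step 6

6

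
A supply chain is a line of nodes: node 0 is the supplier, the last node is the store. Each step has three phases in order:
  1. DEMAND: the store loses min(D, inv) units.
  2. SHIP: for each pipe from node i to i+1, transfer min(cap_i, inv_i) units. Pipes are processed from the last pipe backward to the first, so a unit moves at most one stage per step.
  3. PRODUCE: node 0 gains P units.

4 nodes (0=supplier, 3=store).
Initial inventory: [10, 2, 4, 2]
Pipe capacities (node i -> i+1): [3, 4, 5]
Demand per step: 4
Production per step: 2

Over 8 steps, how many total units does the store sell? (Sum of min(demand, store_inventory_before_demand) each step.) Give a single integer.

Answer: 23

Derivation:
Step 1: sold=2 (running total=2) -> [9 3 2 4]
Step 2: sold=4 (running total=6) -> [8 3 3 2]
Step 3: sold=2 (running total=8) -> [7 3 3 3]
Step 4: sold=3 (running total=11) -> [6 3 3 3]
Step 5: sold=3 (running total=14) -> [5 3 3 3]
Step 6: sold=3 (running total=17) -> [4 3 3 3]
Step 7: sold=3 (running total=20) -> [3 3 3 3]
Step 8: sold=3 (running total=23) -> [2 3 3 3]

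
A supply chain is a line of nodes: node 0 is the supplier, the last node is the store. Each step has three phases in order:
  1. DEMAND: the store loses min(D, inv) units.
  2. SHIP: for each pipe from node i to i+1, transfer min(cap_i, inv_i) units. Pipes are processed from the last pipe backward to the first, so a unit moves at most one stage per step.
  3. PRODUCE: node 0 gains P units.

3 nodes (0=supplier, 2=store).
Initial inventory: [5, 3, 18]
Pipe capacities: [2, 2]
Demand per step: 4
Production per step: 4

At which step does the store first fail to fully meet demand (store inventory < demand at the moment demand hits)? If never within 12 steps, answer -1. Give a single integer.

Step 1: demand=4,sold=4 ship[1->2]=2 ship[0->1]=2 prod=4 -> [7 3 16]
Step 2: demand=4,sold=4 ship[1->2]=2 ship[0->1]=2 prod=4 -> [9 3 14]
Step 3: demand=4,sold=4 ship[1->2]=2 ship[0->1]=2 prod=4 -> [11 3 12]
Step 4: demand=4,sold=4 ship[1->2]=2 ship[0->1]=2 prod=4 -> [13 3 10]
Step 5: demand=4,sold=4 ship[1->2]=2 ship[0->1]=2 prod=4 -> [15 3 8]
Step 6: demand=4,sold=4 ship[1->2]=2 ship[0->1]=2 prod=4 -> [17 3 6]
Step 7: demand=4,sold=4 ship[1->2]=2 ship[0->1]=2 prod=4 -> [19 3 4]
Step 8: demand=4,sold=4 ship[1->2]=2 ship[0->1]=2 prod=4 -> [21 3 2]
Step 9: demand=4,sold=2 ship[1->2]=2 ship[0->1]=2 prod=4 -> [23 3 2]
Step 10: demand=4,sold=2 ship[1->2]=2 ship[0->1]=2 prod=4 -> [25 3 2]
Step 11: demand=4,sold=2 ship[1->2]=2 ship[0->1]=2 prod=4 -> [27 3 2]
Step 12: demand=4,sold=2 ship[1->2]=2 ship[0->1]=2 prod=4 -> [29 3 2]
First stockout at step 9

9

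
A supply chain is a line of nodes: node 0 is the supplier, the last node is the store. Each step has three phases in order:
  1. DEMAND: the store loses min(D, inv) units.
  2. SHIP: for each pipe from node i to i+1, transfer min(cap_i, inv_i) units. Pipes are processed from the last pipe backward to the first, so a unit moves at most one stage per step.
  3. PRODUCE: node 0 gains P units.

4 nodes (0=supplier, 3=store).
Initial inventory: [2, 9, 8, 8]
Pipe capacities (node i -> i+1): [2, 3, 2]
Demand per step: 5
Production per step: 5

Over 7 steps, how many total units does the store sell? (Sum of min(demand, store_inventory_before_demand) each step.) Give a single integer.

Answer: 20

Derivation:
Step 1: sold=5 (running total=5) -> [5 8 9 5]
Step 2: sold=5 (running total=10) -> [8 7 10 2]
Step 3: sold=2 (running total=12) -> [11 6 11 2]
Step 4: sold=2 (running total=14) -> [14 5 12 2]
Step 5: sold=2 (running total=16) -> [17 4 13 2]
Step 6: sold=2 (running total=18) -> [20 3 14 2]
Step 7: sold=2 (running total=20) -> [23 2 15 2]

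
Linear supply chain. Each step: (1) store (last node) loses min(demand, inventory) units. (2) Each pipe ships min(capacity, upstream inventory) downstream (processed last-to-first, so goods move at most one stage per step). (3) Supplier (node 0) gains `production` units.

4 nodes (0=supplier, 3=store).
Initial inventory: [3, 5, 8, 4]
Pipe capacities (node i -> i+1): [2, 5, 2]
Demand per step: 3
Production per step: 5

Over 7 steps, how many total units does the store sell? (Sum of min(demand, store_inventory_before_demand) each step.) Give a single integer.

Answer: 16

Derivation:
Step 1: sold=3 (running total=3) -> [6 2 11 3]
Step 2: sold=3 (running total=6) -> [9 2 11 2]
Step 3: sold=2 (running total=8) -> [12 2 11 2]
Step 4: sold=2 (running total=10) -> [15 2 11 2]
Step 5: sold=2 (running total=12) -> [18 2 11 2]
Step 6: sold=2 (running total=14) -> [21 2 11 2]
Step 7: sold=2 (running total=16) -> [24 2 11 2]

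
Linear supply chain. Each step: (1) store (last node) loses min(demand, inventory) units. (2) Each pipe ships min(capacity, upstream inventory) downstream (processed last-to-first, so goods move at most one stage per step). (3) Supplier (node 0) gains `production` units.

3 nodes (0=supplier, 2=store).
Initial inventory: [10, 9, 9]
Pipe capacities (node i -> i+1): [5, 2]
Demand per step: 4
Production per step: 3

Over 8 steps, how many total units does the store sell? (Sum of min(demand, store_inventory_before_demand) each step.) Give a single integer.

Step 1: sold=4 (running total=4) -> [8 12 7]
Step 2: sold=4 (running total=8) -> [6 15 5]
Step 3: sold=4 (running total=12) -> [4 18 3]
Step 4: sold=3 (running total=15) -> [3 20 2]
Step 5: sold=2 (running total=17) -> [3 21 2]
Step 6: sold=2 (running total=19) -> [3 22 2]
Step 7: sold=2 (running total=21) -> [3 23 2]
Step 8: sold=2 (running total=23) -> [3 24 2]

Answer: 23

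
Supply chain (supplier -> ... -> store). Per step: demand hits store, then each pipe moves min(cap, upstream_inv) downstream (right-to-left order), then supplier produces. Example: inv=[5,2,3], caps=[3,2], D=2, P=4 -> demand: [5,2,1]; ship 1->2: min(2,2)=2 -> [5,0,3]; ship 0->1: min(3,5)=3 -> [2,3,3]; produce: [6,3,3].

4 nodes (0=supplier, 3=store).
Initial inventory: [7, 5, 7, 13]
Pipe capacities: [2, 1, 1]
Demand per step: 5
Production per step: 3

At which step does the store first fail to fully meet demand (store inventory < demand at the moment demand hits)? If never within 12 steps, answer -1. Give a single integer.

Step 1: demand=5,sold=5 ship[2->3]=1 ship[1->2]=1 ship[0->1]=2 prod=3 -> [8 6 7 9]
Step 2: demand=5,sold=5 ship[2->3]=1 ship[1->2]=1 ship[0->1]=2 prod=3 -> [9 7 7 5]
Step 3: demand=5,sold=5 ship[2->3]=1 ship[1->2]=1 ship[0->1]=2 prod=3 -> [10 8 7 1]
Step 4: demand=5,sold=1 ship[2->3]=1 ship[1->2]=1 ship[0->1]=2 prod=3 -> [11 9 7 1]
Step 5: demand=5,sold=1 ship[2->3]=1 ship[1->2]=1 ship[0->1]=2 prod=3 -> [12 10 7 1]
Step 6: demand=5,sold=1 ship[2->3]=1 ship[1->2]=1 ship[0->1]=2 prod=3 -> [13 11 7 1]
Step 7: demand=5,sold=1 ship[2->3]=1 ship[1->2]=1 ship[0->1]=2 prod=3 -> [14 12 7 1]
Step 8: demand=5,sold=1 ship[2->3]=1 ship[1->2]=1 ship[0->1]=2 prod=3 -> [15 13 7 1]
Step 9: demand=5,sold=1 ship[2->3]=1 ship[1->2]=1 ship[0->1]=2 prod=3 -> [16 14 7 1]
Step 10: demand=5,sold=1 ship[2->3]=1 ship[1->2]=1 ship[0->1]=2 prod=3 -> [17 15 7 1]
Step 11: demand=5,sold=1 ship[2->3]=1 ship[1->2]=1 ship[0->1]=2 prod=3 -> [18 16 7 1]
Step 12: demand=5,sold=1 ship[2->3]=1 ship[1->2]=1 ship[0->1]=2 prod=3 -> [19 17 7 1]
First stockout at step 4

4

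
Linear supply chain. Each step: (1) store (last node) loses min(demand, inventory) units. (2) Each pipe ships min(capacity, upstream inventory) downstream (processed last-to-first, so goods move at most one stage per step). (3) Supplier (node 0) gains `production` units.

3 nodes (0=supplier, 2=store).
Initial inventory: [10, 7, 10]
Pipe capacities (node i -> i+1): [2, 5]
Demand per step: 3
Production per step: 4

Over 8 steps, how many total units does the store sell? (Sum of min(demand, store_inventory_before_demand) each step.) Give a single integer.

Step 1: sold=3 (running total=3) -> [12 4 12]
Step 2: sold=3 (running total=6) -> [14 2 13]
Step 3: sold=3 (running total=9) -> [16 2 12]
Step 4: sold=3 (running total=12) -> [18 2 11]
Step 5: sold=3 (running total=15) -> [20 2 10]
Step 6: sold=3 (running total=18) -> [22 2 9]
Step 7: sold=3 (running total=21) -> [24 2 8]
Step 8: sold=3 (running total=24) -> [26 2 7]

Answer: 24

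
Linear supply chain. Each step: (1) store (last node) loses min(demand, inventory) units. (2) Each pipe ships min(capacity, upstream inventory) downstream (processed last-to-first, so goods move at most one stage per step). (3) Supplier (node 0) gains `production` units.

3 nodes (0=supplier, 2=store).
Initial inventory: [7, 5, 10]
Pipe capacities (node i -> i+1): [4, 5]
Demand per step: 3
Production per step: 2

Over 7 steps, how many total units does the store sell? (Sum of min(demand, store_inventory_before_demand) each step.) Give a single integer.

Answer: 21

Derivation:
Step 1: sold=3 (running total=3) -> [5 4 12]
Step 2: sold=3 (running total=6) -> [3 4 13]
Step 3: sold=3 (running total=9) -> [2 3 14]
Step 4: sold=3 (running total=12) -> [2 2 14]
Step 5: sold=3 (running total=15) -> [2 2 13]
Step 6: sold=3 (running total=18) -> [2 2 12]
Step 7: sold=3 (running total=21) -> [2 2 11]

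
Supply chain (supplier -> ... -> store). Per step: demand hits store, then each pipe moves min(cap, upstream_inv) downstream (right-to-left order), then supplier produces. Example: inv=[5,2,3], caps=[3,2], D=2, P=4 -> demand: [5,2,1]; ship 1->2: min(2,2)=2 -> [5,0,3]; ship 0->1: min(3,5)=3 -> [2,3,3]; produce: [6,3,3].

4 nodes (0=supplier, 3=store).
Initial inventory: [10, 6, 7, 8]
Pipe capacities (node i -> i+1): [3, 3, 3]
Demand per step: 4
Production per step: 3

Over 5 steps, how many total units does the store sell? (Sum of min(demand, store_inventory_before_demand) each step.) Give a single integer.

Answer: 20

Derivation:
Step 1: sold=4 (running total=4) -> [10 6 7 7]
Step 2: sold=4 (running total=8) -> [10 6 7 6]
Step 3: sold=4 (running total=12) -> [10 6 7 5]
Step 4: sold=4 (running total=16) -> [10 6 7 4]
Step 5: sold=4 (running total=20) -> [10 6 7 3]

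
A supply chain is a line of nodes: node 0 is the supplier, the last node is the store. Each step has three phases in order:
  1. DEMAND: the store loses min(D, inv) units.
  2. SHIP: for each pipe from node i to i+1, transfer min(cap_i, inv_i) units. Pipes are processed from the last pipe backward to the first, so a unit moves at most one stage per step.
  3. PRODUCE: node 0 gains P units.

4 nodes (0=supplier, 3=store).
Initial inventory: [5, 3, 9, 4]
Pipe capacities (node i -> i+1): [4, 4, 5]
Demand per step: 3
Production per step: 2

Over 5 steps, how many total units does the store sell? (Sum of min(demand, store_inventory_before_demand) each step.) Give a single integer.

Answer: 15

Derivation:
Step 1: sold=3 (running total=3) -> [3 4 7 6]
Step 2: sold=3 (running total=6) -> [2 3 6 8]
Step 3: sold=3 (running total=9) -> [2 2 4 10]
Step 4: sold=3 (running total=12) -> [2 2 2 11]
Step 5: sold=3 (running total=15) -> [2 2 2 10]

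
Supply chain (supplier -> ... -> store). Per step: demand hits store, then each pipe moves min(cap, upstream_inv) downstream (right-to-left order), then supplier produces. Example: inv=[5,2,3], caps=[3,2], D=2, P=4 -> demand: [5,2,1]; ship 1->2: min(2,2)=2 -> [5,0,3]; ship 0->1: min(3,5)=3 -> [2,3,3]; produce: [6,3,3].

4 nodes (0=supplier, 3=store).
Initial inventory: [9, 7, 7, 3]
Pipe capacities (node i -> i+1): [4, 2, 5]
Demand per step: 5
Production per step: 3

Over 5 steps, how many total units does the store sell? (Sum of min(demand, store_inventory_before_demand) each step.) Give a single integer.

Answer: 16

Derivation:
Step 1: sold=3 (running total=3) -> [8 9 4 5]
Step 2: sold=5 (running total=8) -> [7 11 2 4]
Step 3: sold=4 (running total=12) -> [6 13 2 2]
Step 4: sold=2 (running total=14) -> [5 15 2 2]
Step 5: sold=2 (running total=16) -> [4 17 2 2]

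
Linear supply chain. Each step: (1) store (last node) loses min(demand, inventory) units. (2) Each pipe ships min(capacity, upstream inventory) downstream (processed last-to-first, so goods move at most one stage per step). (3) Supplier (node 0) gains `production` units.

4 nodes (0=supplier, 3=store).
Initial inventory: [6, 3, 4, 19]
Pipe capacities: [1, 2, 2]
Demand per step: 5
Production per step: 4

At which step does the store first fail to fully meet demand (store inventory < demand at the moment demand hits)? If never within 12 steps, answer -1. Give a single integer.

Step 1: demand=5,sold=5 ship[2->3]=2 ship[1->2]=2 ship[0->1]=1 prod=4 -> [9 2 4 16]
Step 2: demand=5,sold=5 ship[2->3]=2 ship[1->2]=2 ship[0->1]=1 prod=4 -> [12 1 4 13]
Step 3: demand=5,sold=5 ship[2->3]=2 ship[1->2]=1 ship[0->1]=1 prod=4 -> [15 1 3 10]
Step 4: demand=5,sold=5 ship[2->3]=2 ship[1->2]=1 ship[0->1]=1 prod=4 -> [18 1 2 7]
Step 5: demand=5,sold=5 ship[2->3]=2 ship[1->2]=1 ship[0->1]=1 prod=4 -> [21 1 1 4]
Step 6: demand=5,sold=4 ship[2->3]=1 ship[1->2]=1 ship[0->1]=1 prod=4 -> [24 1 1 1]
Step 7: demand=5,sold=1 ship[2->3]=1 ship[1->2]=1 ship[0->1]=1 prod=4 -> [27 1 1 1]
Step 8: demand=5,sold=1 ship[2->3]=1 ship[1->2]=1 ship[0->1]=1 prod=4 -> [30 1 1 1]
Step 9: demand=5,sold=1 ship[2->3]=1 ship[1->2]=1 ship[0->1]=1 prod=4 -> [33 1 1 1]
Step 10: demand=5,sold=1 ship[2->3]=1 ship[1->2]=1 ship[0->1]=1 prod=4 -> [36 1 1 1]
Step 11: demand=5,sold=1 ship[2->3]=1 ship[1->2]=1 ship[0->1]=1 prod=4 -> [39 1 1 1]
Step 12: demand=5,sold=1 ship[2->3]=1 ship[1->2]=1 ship[0->1]=1 prod=4 -> [42 1 1 1]
First stockout at step 6

6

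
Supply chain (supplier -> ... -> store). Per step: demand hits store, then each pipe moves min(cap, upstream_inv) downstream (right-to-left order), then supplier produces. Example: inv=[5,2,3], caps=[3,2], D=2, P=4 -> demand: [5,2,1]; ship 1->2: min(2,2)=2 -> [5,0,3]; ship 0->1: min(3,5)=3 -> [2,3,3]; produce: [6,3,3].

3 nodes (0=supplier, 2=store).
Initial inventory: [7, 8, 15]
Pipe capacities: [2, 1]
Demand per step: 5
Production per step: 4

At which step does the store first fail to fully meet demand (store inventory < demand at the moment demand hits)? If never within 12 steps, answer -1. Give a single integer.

Step 1: demand=5,sold=5 ship[1->2]=1 ship[0->1]=2 prod=4 -> [9 9 11]
Step 2: demand=5,sold=5 ship[1->2]=1 ship[0->1]=2 prod=4 -> [11 10 7]
Step 3: demand=5,sold=5 ship[1->2]=1 ship[0->1]=2 prod=4 -> [13 11 3]
Step 4: demand=5,sold=3 ship[1->2]=1 ship[0->1]=2 prod=4 -> [15 12 1]
Step 5: demand=5,sold=1 ship[1->2]=1 ship[0->1]=2 prod=4 -> [17 13 1]
Step 6: demand=5,sold=1 ship[1->2]=1 ship[0->1]=2 prod=4 -> [19 14 1]
Step 7: demand=5,sold=1 ship[1->2]=1 ship[0->1]=2 prod=4 -> [21 15 1]
Step 8: demand=5,sold=1 ship[1->2]=1 ship[0->1]=2 prod=4 -> [23 16 1]
Step 9: demand=5,sold=1 ship[1->2]=1 ship[0->1]=2 prod=4 -> [25 17 1]
Step 10: demand=5,sold=1 ship[1->2]=1 ship[0->1]=2 prod=4 -> [27 18 1]
Step 11: demand=5,sold=1 ship[1->2]=1 ship[0->1]=2 prod=4 -> [29 19 1]
Step 12: demand=5,sold=1 ship[1->2]=1 ship[0->1]=2 prod=4 -> [31 20 1]
First stockout at step 4

4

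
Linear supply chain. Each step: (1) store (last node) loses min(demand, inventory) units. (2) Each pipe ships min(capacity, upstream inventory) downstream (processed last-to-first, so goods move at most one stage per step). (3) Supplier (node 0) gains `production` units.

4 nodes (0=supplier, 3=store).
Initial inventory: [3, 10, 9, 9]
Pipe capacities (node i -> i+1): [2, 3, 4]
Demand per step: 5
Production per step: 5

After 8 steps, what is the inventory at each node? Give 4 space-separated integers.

Step 1: demand=5,sold=5 ship[2->3]=4 ship[1->2]=3 ship[0->1]=2 prod=5 -> inv=[6 9 8 8]
Step 2: demand=5,sold=5 ship[2->3]=4 ship[1->2]=3 ship[0->1]=2 prod=5 -> inv=[9 8 7 7]
Step 3: demand=5,sold=5 ship[2->3]=4 ship[1->2]=3 ship[0->1]=2 prod=5 -> inv=[12 7 6 6]
Step 4: demand=5,sold=5 ship[2->3]=4 ship[1->2]=3 ship[0->1]=2 prod=5 -> inv=[15 6 5 5]
Step 5: demand=5,sold=5 ship[2->3]=4 ship[1->2]=3 ship[0->1]=2 prod=5 -> inv=[18 5 4 4]
Step 6: demand=5,sold=4 ship[2->3]=4 ship[1->2]=3 ship[0->1]=2 prod=5 -> inv=[21 4 3 4]
Step 7: demand=5,sold=4 ship[2->3]=3 ship[1->2]=3 ship[0->1]=2 prod=5 -> inv=[24 3 3 3]
Step 8: demand=5,sold=3 ship[2->3]=3 ship[1->2]=3 ship[0->1]=2 prod=5 -> inv=[27 2 3 3]

27 2 3 3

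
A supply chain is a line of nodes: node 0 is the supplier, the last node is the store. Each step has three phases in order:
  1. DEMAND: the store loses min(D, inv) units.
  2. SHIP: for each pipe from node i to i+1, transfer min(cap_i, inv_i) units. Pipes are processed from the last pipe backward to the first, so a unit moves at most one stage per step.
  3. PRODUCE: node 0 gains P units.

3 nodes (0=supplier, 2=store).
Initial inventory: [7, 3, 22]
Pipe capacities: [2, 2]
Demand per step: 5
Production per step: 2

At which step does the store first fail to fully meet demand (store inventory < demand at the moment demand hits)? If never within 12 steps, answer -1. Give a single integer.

Step 1: demand=5,sold=5 ship[1->2]=2 ship[0->1]=2 prod=2 -> [7 3 19]
Step 2: demand=5,sold=5 ship[1->2]=2 ship[0->1]=2 prod=2 -> [7 3 16]
Step 3: demand=5,sold=5 ship[1->2]=2 ship[0->1]=2 prod=2 -> [7 3 13]
Step 4: demand=5,sold=5 ship[1->2]=2 ship[0->1]=2 prod=2 -> [7 3 10]
Step 5: demand=5,sold=5 ship[1->2]=2 ship[0->1]=2 prod=2 -> [7 3 7]
Step 6: demand=5,sold=5 ship[1->2]=2 ship[0->1]=2 prod=2 -> [7 3 4]
Step 7: demand=5,sold=4 ship[1->2]=2 ship[0->1]=2 prod=2 -> [7 3 2]
Step 8: demand=5,sold=2 ship[1->2]=2 ship[0->1]=2 prod=2 -> [7 3 2]
Step 9: demand=5,sold=2 ship[1->2]=2 ship[0->1]=2 prod=2 -> [7 3 2]
Step 10: demand=5,sold=2 ship[1->2]=2 ship[0->1]=2 prod=2 -> [7 3 2]
Step 11: demand=5,sold=2 ship[1->2]=2 ship[0->1]=2 prod=2 -> [7 3 2]
Step 12: demand=5,sold=2 ship[1->2]=2 ship[0->1]=2 prod=2 -> [7 3 2]
First stockout at step 7

7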